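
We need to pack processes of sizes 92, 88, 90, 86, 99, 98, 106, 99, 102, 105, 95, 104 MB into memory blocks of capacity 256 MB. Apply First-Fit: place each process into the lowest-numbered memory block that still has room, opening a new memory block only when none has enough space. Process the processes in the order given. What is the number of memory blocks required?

6

memory block 1: place 92 MB, 164 MB left
memory block 1: place 88 MB, 76 MB left
memory block 2: place 90 MB, 166 MB left
memory block 2: place 86 MB, 80 MB left
memory block 3: place 99 MB, 157 MB left
memory block 3: place 98 MB, 59 MB left
memory block 4: place 106 MB, 150 MB left
memory block 4: place 99 MB, 51 MB left
memory block 5: place 102 MB, 154 MB left
memory block 5: place 105 MB, 49 MB left
memory block 6: place 95 MB, 161 MB left
memory block 6: place 104 MB, 57 MB left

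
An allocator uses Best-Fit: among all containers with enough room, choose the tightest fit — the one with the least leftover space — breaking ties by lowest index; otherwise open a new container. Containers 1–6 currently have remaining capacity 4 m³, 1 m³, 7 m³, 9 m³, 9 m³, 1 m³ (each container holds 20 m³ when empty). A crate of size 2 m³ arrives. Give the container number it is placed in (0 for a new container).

Containers with room: container 1 (4 m³), container 3 (7 m³), container 4 (9 m³), container 5 (9 m³).
Tightest fit is container 1 with 4 m³ free.

1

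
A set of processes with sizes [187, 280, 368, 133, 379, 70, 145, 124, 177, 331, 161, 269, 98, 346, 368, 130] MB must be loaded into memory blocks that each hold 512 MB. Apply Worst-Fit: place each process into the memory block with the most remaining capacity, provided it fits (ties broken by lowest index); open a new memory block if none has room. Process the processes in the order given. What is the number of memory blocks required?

memory block 1: place 187 MB, 325 MB left
memory block 1: place 280 MB, 45 MB left
memory block 2: place 368 MB, 144 MB left
memory block 2: place 133 MB, 11 MB left
memory block 3: place 379 MB, 133 MB left
memory block 3: place 70 MB, 63 MB left
memory block 4: place 145 MB, 367 MB left
memory block 4: place 124 MB, 243 MB left
memory block 4: place 177 MB, 66 MB left
memory block 5: place 331 MB, 181 MB left
memory block 5: place 161 MB, 20 MB left
memory block 6: place 269 MB, 243 MB left
memory block 6: place 98 MB, 145 MB left
memory block 7: place 346 MB, 166 MB left
memory block 8: place 368 MB, 144 MB left
memory block 7: place 130 MB, 36 MB left
Final memory blocks: [187,280] [368,133] [379,70] [145,124,177] [331,161] [269,98] [346,130] [368].

8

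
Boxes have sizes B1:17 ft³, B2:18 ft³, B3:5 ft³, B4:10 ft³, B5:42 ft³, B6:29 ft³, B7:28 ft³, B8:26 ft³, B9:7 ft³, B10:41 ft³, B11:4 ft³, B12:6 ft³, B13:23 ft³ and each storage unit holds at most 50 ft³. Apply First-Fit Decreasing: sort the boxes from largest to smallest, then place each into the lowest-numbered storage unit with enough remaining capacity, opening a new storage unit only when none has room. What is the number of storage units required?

Sorted descending: 42, 41, 29, 28, 26, 23, 18, 17, 10, 7, 6, 5, 4.
Put 42 ft³ in storage unit 1; 8 ft³ remain.
Put 41 ft³ in storage unit 2; 9 ft³ remain.
Put 29 ft³ in storage unit 3; 21 ft³ remain.
Put 28 ft³ in storage unit 4; 22 ft³ remain.
Put 26 ft³ in storage unit 5; 24 ft³ remain.
Put 23 ft³ in storage unit 5; 1 ft³ remain.
Put 18 ft³ in storage unit 3; 3 ft³ remain.
Put 17 ft³ in storage unit 4; 5 ft³ remain.
Put 10 ft³ in storage unit 6; 40 ft³ remain.
Put 7 ft³ in storage unit 1; 1 ft³ remain.
Put 6 ft³ in storage unit 2; 3 ft³ remain.
Put 5 ft³ in storage unit 4; 0 ft³ remain.
Put 4 ft³ in storage unit 6; 36 ft³ remain.
Final storage units: [42,7] [41,6] [29,18] [28,17,5] [26,23] [10,4].

6 storage units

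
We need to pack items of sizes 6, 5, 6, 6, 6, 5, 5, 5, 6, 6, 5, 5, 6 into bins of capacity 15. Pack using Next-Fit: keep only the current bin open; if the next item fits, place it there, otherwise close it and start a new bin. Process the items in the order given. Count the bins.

6 → bin 1 (remaining 9)
5 → bin 1 (remaining 4)
6 → bin 2 (remaining 9)
6 → bin 2 (remaining 3)
6 → bin 3 (remaining 9)
5 → bin 3 (remaining 4)
5 → bin 4 (remaining 10)
5 → bin 4 (remaining 5)
6 → bin 5 (remaining 9)
6 → bin 5 (remaining 3)
5 → bin 6 (remaining 10)
5 → bin 6 (remaining 5)
6 → bin 7 (remaining 9)
Final bins: [6,5] [6,6] [6,5] [5,5] [6,6] [5,5] [6].

7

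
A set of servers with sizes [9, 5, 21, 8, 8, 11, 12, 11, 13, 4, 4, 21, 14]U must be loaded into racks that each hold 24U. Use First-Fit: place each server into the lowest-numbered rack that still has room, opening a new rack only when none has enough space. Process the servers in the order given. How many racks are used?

Put 9U in rack 1; 15U remain.
Put 5U in rack 1; 10U remain.
Put 21U in rack 2; 3U remain.
Put 8U in rack 1; 2U remain.
Put 8U in rack 3; 16U remain.
Put 11U in rack 3; 5U remain.
Put 12U in rack 4; 12U remain.
Put 11U in rack 4; 1U remain.
Put 13U in rack 5; 11U remain.
Put 4U in rack 3; 1U remain.
Put 4U in rack 5; 7U remain.
Put 21U in rack 6; 3U remain.
Put 14U in rack 7; 10U remain.
Final racks: [9,5,8] [21] [8,11,4] [12,11] [13,4] [21] [14].

7 racks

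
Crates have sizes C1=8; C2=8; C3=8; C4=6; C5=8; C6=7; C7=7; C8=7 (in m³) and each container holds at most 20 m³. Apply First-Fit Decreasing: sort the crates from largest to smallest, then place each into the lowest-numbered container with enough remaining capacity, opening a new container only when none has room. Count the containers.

Sorted descending: 8, 8, 8, 8, 7, 7, 7, 6.
container 1: place 8 m³, 12 m³ left
container 1: place 8 m³, 4 m³ left
container 2: place 8 m³, 12 m³ left
container 2: place 8 m³, 4 m³ left
container 3: place 7 m³, 13 m³ left
container 3: place 7 m³, 6 m³ left
container 4: place 7 m³, 13 m³ left
container 3: place 6 m³, 0 m³ left

4 containers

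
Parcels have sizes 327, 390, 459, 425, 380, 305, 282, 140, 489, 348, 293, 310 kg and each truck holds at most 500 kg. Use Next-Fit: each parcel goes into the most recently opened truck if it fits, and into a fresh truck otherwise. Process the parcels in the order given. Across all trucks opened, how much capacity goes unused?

1352

Put 327 kg in truck 1; 173 kg remain.
Put 390 kg in truck 2; 110 kg remain.
Put 459 kg in truck 3; 41 kg remain.
Put 425 kg in truck 4; 75 kg remain.
Put 380 kg in truck 5; 120 kg remain.
Put 305 kg in truck 6; 195 kg remain.
Put 282 kg in truck 7; 218 kg remain.
Put 140 kg in truck 7; 78 kg remain.
Put 489 kg in truck 8; 11 kg remain.
Put 348 kg in truck 9; 152 kg remain.
Put 293 kg in truck 10; 207 kg remain.
Put 310 kg in truck 11; 190 kg remain.
11 trucks × 500 kg = 5500 kg; used 4148 kg; unused 1352 kg.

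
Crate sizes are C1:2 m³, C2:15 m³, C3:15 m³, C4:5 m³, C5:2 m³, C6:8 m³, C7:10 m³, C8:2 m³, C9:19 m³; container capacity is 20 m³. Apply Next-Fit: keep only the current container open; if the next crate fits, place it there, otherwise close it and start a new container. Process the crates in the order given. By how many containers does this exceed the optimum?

1

Next-Fit: [2,15] [15,5] [2,8,10] [2] [19] → 5 containers.
Total size 78 m³; any packing needs at least ⌈78/20⌉ = 4 containers.
An optimal packing achieves that bound: [19] [15,5] [15,2,2] [10,8,2] → 4 containers.
Excess: 5 − 4 = 1.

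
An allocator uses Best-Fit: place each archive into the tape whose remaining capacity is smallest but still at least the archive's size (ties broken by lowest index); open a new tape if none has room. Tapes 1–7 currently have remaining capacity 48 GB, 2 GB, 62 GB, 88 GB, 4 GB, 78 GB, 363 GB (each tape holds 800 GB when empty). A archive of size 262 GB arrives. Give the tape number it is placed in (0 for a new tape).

Tapes with room: tape 7 (363 GB).
Tightest fit is tape 7 with 363 GB free.

7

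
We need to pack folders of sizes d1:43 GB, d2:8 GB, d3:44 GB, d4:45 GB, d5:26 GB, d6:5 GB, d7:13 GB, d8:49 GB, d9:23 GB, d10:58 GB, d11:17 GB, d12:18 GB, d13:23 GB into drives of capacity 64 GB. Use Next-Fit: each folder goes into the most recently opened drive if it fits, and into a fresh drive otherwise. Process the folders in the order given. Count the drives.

drive 1: place d1 (43 GB), 21 GB left
drive 1: place d2 (8 GB), 13 GB left
drive 2: place d3 (44 GB), 20 GB left
drive 3: place d4 (45 GB), 19 GB left
drive 4: place d5 (26 GB), 38 GB left
drive 4: place d6 (5 GB), 33 GB left
drive 4: place d7 (13 GB), 20 GB left
drive 5: place d8 (49 GB), 15 GB left
drive 6: place d9 (23 GB), 41 GB left
drive 7: place d10 (58 GB), 6 GB left
drive 8: place d11 (17 GB), 47 GB left
drive 8: place d12 (18 GB), 29 GB left
drive 8: place d13 (23 GB), 6 GB left

8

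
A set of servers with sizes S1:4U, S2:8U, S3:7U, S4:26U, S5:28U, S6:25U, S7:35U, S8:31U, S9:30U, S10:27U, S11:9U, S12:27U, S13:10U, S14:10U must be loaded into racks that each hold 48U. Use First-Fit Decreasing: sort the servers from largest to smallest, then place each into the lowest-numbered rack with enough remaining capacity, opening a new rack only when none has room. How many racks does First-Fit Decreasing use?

8 racks

Sorted descending: 35, 31, 30, 28, 27, 27, 26, 25, 10, 10, 9, 8, 7, 4.
rack 1: place 35U, 13U left
rack 2: place 31U, 17U left
rack 3: place 30U, 18U left
rack 4: place 28U, 20U left
rack 5: place 27U, 21U left
rack 6: place 27U, 21U left
rack 7: place 26U, 22U left
rack 8: place 25U, 23U left
rack 1: place 10U, 3U left
rack 2: place 10U, 7U left
rack 3: place 9U, 9U left
rack 3: place 8U, 1U left
rack 2: place 7U, 0U left
rack 4: place 4U, 16U left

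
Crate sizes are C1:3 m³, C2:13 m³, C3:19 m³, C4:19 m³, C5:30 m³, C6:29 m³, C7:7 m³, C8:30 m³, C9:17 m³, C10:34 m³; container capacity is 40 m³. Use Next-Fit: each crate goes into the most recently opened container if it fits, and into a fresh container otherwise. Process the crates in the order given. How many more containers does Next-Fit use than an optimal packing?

Next-Fit: [3,13,19] [19] [30] [29,7] [30] [17] [34] → 7 containers.
Total size 201 m³; any packing needs at least ⌈201/40⌉ = 6 containers.
An optimal packing achieves that bound: [34,3] [30,7] [30] [29] [19,19] [17,13] → 6 containers.
Excess: 7 − 6 = 1.

1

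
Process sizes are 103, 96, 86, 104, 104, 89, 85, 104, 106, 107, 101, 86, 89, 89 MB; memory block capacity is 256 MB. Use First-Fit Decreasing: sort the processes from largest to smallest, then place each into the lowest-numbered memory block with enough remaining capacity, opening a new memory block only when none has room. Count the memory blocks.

7

Sorted descending: 107, 106, 104, 104, 104, 103, 101, 96, 89, 89, 89, 86, 86, 85.
memory block 1: place 107 MB, 149 MB left
memory block 1: place 106 MB, 43 MB left
memory block 2: place 104 MB, 152 MB left
memory block 2: place 104 MB, 48 MB left
memory block 3: place 104 MB, 152 MB left
memory block 3: place 103 MB, 49 MB left
memory block 4: place 101 MB, 155 MB left
memory block 4: place 96 MB, 59 MB left
memory block 5: place 89 MB, 167 MB left
memory block 5: place 89 MB, 78 MB left
memory block 6: place 89 MB, 167 MB left
memory block 6: place 86 MB, 81 MB left
memory block 7: place 86 MB, 170 MB left
memory block 7: place 85 MB, 85 MB left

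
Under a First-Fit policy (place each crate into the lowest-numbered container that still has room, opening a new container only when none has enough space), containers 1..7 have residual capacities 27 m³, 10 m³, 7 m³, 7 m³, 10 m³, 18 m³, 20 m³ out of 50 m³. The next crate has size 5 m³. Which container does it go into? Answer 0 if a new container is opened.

1

Containers with room: container 1 (27 m³), container 2 (10 m³), container 3 (7 m³), container 4 (7 m³), container 5 (10 m³), container 6 (18 m³), container 7 (20 m³).
The first with room is container 1.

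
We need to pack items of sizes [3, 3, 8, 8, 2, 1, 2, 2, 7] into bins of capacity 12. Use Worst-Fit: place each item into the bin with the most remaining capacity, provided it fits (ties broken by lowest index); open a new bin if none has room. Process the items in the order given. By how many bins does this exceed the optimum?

Worst-Fit: [3,3,2,1] [8,2] [8,2] [7] → 4 bins.
Total size 36; any packing needs at least ⌈36/12⌉ = 3 bins.
An optimal packing achieves that bound: [8,3,1] [8,2,2] [7,3,2] → 3 bins.
Excess: 4 − 3 = 1.

1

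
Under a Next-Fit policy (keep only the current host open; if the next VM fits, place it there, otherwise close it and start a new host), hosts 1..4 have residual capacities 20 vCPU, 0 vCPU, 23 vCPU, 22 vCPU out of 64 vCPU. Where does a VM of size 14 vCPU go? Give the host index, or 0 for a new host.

4

Next-Fit only looks at host 4, which has 22 vCPU free.
14 vCPU fits there.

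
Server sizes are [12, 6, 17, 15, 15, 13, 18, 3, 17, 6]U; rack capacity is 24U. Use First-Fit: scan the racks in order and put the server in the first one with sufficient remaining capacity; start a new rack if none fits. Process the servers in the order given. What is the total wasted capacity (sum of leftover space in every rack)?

46

rack 1: place 12U, 12U left
rack 1: place 6U, 6U left
rack 2: place 17U, 7U left
rack 3: place 15U, 9U left
rack 4: place 15U, 9U left
rack 5: place 13U, 11U left
rack 6: place 18U, 6U left
rack 1: place 3U, 3U left
rack 7: place 17U, 7U left
rack 2: place 6U, 1U left
7 racks × 24U = 168U; used 122U; unused 46U.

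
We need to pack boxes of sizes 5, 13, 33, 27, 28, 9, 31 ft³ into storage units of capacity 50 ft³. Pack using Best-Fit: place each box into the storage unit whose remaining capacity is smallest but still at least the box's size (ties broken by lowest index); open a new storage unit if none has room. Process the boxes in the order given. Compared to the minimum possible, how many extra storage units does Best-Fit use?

Best-Fit: [5,13,27] [33,9] [28] [31] → 4 storage units.
4 boxes exceed 25 ft³ (half the capacity), and no two of those can share a storage unit, so at least 4 storage units are needed.
So 4 is already optimal.

0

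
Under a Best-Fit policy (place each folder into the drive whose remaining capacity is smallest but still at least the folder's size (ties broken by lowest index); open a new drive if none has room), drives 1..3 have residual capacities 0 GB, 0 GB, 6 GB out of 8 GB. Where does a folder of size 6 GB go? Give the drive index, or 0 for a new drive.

Drives with room: drive 3 (6 GB).
Tightest fit is drive 3 with 6 GB free.

3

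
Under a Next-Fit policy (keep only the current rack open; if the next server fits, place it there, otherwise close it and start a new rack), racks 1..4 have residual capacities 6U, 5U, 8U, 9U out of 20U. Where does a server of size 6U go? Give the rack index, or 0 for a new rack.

4

Next-Fit only looks at rack 4, which has 9U free.
6U fits there.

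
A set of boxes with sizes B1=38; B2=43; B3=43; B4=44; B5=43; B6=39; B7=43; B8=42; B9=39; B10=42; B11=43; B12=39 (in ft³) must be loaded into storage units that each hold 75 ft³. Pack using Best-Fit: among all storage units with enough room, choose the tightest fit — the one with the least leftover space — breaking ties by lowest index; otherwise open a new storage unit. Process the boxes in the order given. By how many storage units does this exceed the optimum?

0

Best-Fit: [38] [43] [43] [44] [43] [39] [43] [42] [39] [42] [43] [39] → 12 storage units.
12 boxes exceed 37.5 ft³ (half the capacity), and no two of those can share a storage unit, so at least 12 storage units are needed.
So 12 is already optimal.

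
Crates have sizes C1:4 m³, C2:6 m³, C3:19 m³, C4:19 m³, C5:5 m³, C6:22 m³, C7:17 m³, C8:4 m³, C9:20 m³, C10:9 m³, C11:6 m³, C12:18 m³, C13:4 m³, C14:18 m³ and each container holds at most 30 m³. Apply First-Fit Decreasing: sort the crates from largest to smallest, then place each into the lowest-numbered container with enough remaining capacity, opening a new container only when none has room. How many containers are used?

7

Sorted descending: 22, 20, 19, 19, 18, 18, 17, 9, 6, 6, 5, 4, 4, 4.
container 1: place 22 m³, 8 m³ left
container 2: place 20 m³, 10 m³ left
container 3: place 19 m³, 11 m³ left
container 4: place 19 m³, 11 m³ left
container 5: place 18 m³, 12 m³ left
container 6: place 18 m³, 12 m³ left
container 7: place 17 m³, 13 m³ left
container 2: place 9 m³, 1 m³ left
container 1: place 6 m³, 2 m³ left
container 3: place 6 m³, 5 m³ left
container 3: place 5 m³, 0 m³ left
container 4: place 4 m³, 7 m³ left
container 4: place 4 m³, 3 m³ left
container 5: place 4 m³, 8 m³ left
Final containers: [22,6] [20,9] [19,6,5] [19,4,4] [18,4] [18] [17].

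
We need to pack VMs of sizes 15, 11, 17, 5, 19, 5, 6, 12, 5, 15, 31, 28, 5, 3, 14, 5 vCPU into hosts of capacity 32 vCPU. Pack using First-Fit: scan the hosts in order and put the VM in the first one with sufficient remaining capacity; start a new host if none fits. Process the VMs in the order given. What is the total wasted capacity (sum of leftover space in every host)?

Put 15 vCPU in host 1; 17 vCPU remain.
Put 11 vCPU in host 1; 6 vCPU remain.
Put 17 vCPU in host 2; 15 vCPU remain.
Put 5 vCPU in host 1; 1 vCPU remain.
Put 19 vCPU in host 3; 13 vCPU remain.
Put 5 vCPU in host 2; 10 vCPU remain.
Put 6 vCPU in host 2; 4 vCPU remain.
Put 12 vCPU in host 3; 1 vCPU remain.
Put 5 vCPU in host 4; 27 vCPU remain.
Put 15 vCPU in host 4; 12 vCPU remain.
Put 31 vCPU in host 5; 1 vCPU remain.
Put 28 vCPU in host 6; 4 vCPU remain.
Put 5 vCPU in host 4; 7 vCPU remain.
Put 3 vCPU in host 2; 1 vCPU remain.
Put 14 vCPU in host 7; 18 vCPU remain.
Put 5 vCPU in host 4; 2 vCPU remain.
7 hosts × 32 vCPU = 224 vCPU; used 196 vCPU; unused 28 vCPU.

28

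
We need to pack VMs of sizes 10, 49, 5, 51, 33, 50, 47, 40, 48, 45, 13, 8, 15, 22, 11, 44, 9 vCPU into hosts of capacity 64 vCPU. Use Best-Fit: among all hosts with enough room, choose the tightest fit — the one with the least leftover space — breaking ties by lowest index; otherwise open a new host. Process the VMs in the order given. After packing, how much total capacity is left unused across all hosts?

host 1: place 10 vCPU, 54 vCPU left
host 1: place 49 vCPU, 5 vCPU left
host 1: place 5 vCPU, 0 vCPU left
host 2: place 51 vCPU, 13 vCPU left
host 3: place 33 vCPU, 31 vCPU left
host 4: place 50 vCPU, 14 vCPU left
host 5: place 47 vCPU, 17 vCPU left
host 6: place 40 vCPU, 24 vCPU left
host 7: place 48 vCPU, 16 vCPU left
host 8: place 45 vCPU, 19 vCPU left
host 2: place 13 vCPU, 0 vCPU left
host 4: place 8 vCPU, 6 vCPU left
host 7: place 15 vCPU, 1 vCPU left
host 6: place 22 vCPU, 2 vCPU left
host 5: place 11 vCPU, 6 vCPU left
host 9: place 44 vCPU, 20 vCPU left
host 8: place 9 vCPU, 10 vCPU left
9 hosts × 64 vCPU = 576 vCPU; used 500 vCPU; unused 76 vCPU.

76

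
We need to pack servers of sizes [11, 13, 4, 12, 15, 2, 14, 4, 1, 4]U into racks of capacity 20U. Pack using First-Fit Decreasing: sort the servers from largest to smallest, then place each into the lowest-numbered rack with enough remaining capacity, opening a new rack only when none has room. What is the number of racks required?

Sorted descending: 15, 14, 13, 12, 11, 4, 4, 4, 2, 1.
15U → rack 1 (remaining 5U)
14U → rack 2 (remaining 6U)
13U → rack 3 (remaining 7U)
12U → rack 4 (remaining 8U)
11U → rack 5 (remaining 9U)
4U → rack 1 (remaining 1U)
4U → rack 2 (remaining 2U)
4U → rack 3 (remaining 3U)
2U → rack 2 (remaining 0U)
1U → rack 1 (remaining 0U)

5 racks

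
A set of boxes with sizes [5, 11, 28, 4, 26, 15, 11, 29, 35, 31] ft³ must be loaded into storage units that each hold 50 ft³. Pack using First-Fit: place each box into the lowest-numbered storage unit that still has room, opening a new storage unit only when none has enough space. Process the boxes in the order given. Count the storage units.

Put 5 ft³ in storage unit 1; 45 ft³ remain.
Put 11 ft³ in storage unit 1; 34 ft³ remain.
Put 28 ft³ in storage unit 1; 6 ft³ remain.
Put 4 ft³ in storage unit 1; 2 ft³ remain.
Put 26 ft³ in storage unit 2; 24 ft³ remain.
Put 15 ft³ in storage unit 2; 9 ft³ remain.
Put 11 ft³ in storage unit 3; 39 ft³ remain.
Put 29 ft³ in storage unit 3; 10 ft³ remain.
Put 35 ft³ in storage unit 4; 15 ft³ remain.
Put 31 ft³ in storage unit 5; 19 ft³ remain.
Final storage units: [5,11,28,4] [26,15] [11,29] [35] [31].

5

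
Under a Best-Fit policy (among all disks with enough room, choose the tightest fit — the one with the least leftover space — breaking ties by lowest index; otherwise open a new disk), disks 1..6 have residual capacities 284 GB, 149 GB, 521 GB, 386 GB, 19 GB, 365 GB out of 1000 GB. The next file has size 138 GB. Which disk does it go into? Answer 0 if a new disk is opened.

Disks with room: disk 1 (284 GB), disk 2 (149 GB), disk 3 (521 GB), disk 4 (386 GB), disk 6 (365 GB).
Tightest fit is disk 2 with 149 GB free.

2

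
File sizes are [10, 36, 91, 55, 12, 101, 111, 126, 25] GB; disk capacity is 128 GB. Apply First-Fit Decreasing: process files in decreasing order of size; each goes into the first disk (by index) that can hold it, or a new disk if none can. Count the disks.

5 disks

Sorted descending: 126, 111, 101, 91, 55, 36, 25, 12, 10.
Put 126 GB in disk 1; 2 GB remain.
Put 111 GB in disk 2; 17 GB remain.
Put 101 GB in disk 3; 27 GB remain.
Put 91 GB in disk 4; 37 GB remain.
Put 55 GB in disk 5; 73 GB remain.
Put 36 GB in disk 4; 1 GB remain.
Put 25 GB in disk 3; 2 GB remain.
Put 12 GB in disk 2; 5 GB remain.
Put 10 GB in disk 5; 63 GB remain.
Final disks: [126] [111,12] [101,25] [91,36] [55,10].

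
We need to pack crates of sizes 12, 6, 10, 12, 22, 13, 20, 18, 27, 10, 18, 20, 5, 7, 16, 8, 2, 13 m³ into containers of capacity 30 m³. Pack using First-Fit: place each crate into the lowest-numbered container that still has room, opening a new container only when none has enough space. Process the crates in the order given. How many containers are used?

container 1: place 12 m³, 18 m³ left
container 1: place 6 m³, 12 m³ left
container 1: place 10 m³, 2 m³ left
container 2: place 12 m³, 18 m³ left
container 3: place 22 m³, 8 m³ left
container 2: place 13 m³, 5 m³ left
container 4: place 20 m³, 10 m³ left
container 5: place 18 m³, 12 m³ left
container 6: place 27 m³, 3 m³ left
container 4: place 10 m³, 0 m³ left
container 7: place 18 m³, 12 m³ left
container 8: place 20 m³, 10 m³ left
container 2: place 5 m³, 0 m³ left
container 3: place 7 m³, 1 m³ left
container 9: place 16 m³, 14 m³ left
container 5: place 8 m³, 4 m³ left
container 1: place 2 m³, 0 m³ left
container 9: place 13 m³, 1 m³ left

9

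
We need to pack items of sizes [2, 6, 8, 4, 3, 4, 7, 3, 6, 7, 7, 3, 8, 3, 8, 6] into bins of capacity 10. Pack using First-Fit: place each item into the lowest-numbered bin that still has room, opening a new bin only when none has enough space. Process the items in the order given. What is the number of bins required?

10 bins

bin 1: place 2, 8 left
bin 1: place 6, 2 left
bin 2: place 8, 2 left
bin 3: place 4, 6 left
bin 3: place 3, 3 left
bin 4: place 4, 6 left
bin 5: place 7, 3 left
bin 3: place 3, 0 left
bin 4: place 6, 0 left
bin 6: place 7, 3 left
bin 7: place 7, 3 left
bin 5: place 3, 0 left
bin 8: place 8, 2 left
bin 6: place 3, 0 left
bin 9: place 8, 2 left
bin 10: place 6, 4 left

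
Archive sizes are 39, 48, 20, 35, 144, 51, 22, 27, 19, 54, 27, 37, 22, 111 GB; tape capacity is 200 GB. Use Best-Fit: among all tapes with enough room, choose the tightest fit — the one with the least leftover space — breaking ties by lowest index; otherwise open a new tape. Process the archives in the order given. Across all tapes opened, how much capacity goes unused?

Put 39 GB in tape 1; 161 GB remain.
Put 48 GB in tape 1; 113 GB remain.
Put 20 GB in tape 1; 93 GB remain.
Put 35 GB in tape 1; 58 GB remain.
Put 144 GB in tape 2; 56 GB remain.
Put 51 GB in tape 2; 5 GB remain.
Put 22 GB in tape 1; 36 GB remain.
Put 27 GB in tape 1; 9 GB remain.
Put 19 GB in tape 3; 181 GB remain.
Put 54 GB in tape 3; 127 GB remain.
Put 27 GB in tape 3; 100 GB remain.
Put 37 GB in tape 3; 63 GB remain.
Put 22 GB in tape 3; 41 GB remain.
Put 111 GB in tape 4; 89 GB remain.
4 tapes × 200 GB = 800 GB; used 656 GB; unused 144 GB.

144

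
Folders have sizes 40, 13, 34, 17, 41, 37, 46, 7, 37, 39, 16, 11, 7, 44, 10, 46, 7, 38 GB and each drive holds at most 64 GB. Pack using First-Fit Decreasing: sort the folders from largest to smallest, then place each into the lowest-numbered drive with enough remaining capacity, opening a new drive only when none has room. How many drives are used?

10

Sorted descending: 46, 46, 44, 41, 40, 39, 38, 37, 37, 34, 17, 16, 13, 11, 10, 7, 7, 7.
46 GB → drive 1 (remaining 18 GB)
46 GB → drive 2 (remaining 18 GB)
44 GB → drive 3 (remaining 20 GB)
41 GB → drive 4 (remaining 23 GB)
40 GB → drive 5 (remaining 24 GB)
39 GB → drive 6 (remaining 25 GB)
38 GB → drive 7 (remaining 26 GB)
37 GB → drive 8 (remaining 27 GB)
37 GB → drive 9 (remaining 27 GB)
34 GB → drive 10 (remaining 30 GB)
17 GB → drive 1 (remaining 1 GB)
16 GB → drive 2 (remaining 2 GB)
13 GB → drive 3 (remaining 7 GB)
11 GB → drive 4 (remaining 12 GB)
10 GB → drive 4 (remaining 2 GB)
7 GB → drive 3 (remaining 0 GB)
7 GB → drive 5 (remaining 17 GB)
7 GB → drive 5 (remaining 10 GB)
Final drives: [46,17] [46,16] [44,13,7] [41,11,10] [40,7,7] [39] [38] [37] [37] [34].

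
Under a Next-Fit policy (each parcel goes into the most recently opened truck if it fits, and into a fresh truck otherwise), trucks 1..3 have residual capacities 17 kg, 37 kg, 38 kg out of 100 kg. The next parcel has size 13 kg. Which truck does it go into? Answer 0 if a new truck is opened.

3

Next-Fit only looks at truck 3, which has 38 kg free.
13 kg fits there.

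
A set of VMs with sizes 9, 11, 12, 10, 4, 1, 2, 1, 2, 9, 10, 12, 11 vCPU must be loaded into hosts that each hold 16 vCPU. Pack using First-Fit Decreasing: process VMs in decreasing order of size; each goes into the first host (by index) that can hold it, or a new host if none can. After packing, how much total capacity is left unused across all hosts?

34

Sorted descending: 12, 12, 11, 11, 10, 10, 9, 9, 4, 2, 2, 1, 1.
host 1: place 12 vCPU, 4 vCPU left
host 2: place 12 vCPU, 4 vCPU left
host 3: place 11 vCPU, 5 vCPU left
host 4: place 11 vCPU, 5 vCPU left
host 5: place 10 vCPU, 6 vCPU left
host 6: place 10 vCPU, 6 vCPU left
host 7: place 9 vCPU, 7 vCPU left
host 8: place 9 vCPU, 7 vCPU left
host 1: place 4 vCPU, 0 vCPU left
host 2: place 2 vCPU, 2 vCPU left
host 2: place 2 vCPU, 0 vCPU left
host 3: place 1 vCPU, 4 vCPU left
host 3: place 1 vCPU, 3 vCPU left
8 hosts × 16 vCPU = 128 vCPU; used 94 vCPU; unused 34 vCPU.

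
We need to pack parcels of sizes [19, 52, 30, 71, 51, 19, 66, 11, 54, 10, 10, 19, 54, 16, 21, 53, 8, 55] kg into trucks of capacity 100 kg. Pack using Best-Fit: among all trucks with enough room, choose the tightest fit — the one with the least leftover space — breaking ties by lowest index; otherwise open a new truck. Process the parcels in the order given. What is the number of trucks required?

Put 19 kg in truck 1; 81 kg remain.
Put 52 kg in truck 1; 29 kg remain.
Put 30 kg in truck 2; 70 kg remain.
Put 71 kg in truck 3; 29 kg remain.
Put 51 kg in truck 2; 19 kg remain.
Put 19 kg in truck 2; 0 kg remain.
Put 66 kg in truck 4; 34 kg remain.
Put 11 kg in truck 1; 18 kg remain.
Put 54 kg in truck 5; 46 kg remain.
Put 10 kg in truck 1; 8 kg remain.
Put 10 kg in truck 3; 19 kg remain.
Put 19 kg in truck 3; 0 kg remain.
Put 54 kg in truck 6; 46 kg remain.
Put 16 kg in truck 4; 18 kg remain.
Put 21 kg in truck 5; 25 kg remain.
Put 53 kg in truck 7; 47 kg remain.
Put 8 kg in truck 1; 0 kg remain.
Put 55 kg in truck 8; 45 kg remain.

8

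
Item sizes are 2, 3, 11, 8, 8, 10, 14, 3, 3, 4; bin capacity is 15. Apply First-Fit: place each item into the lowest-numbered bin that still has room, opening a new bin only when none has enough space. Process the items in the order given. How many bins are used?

bin 1: place 2, 13 left
bin 1: place 3, 10 left
bin 2: place 11, 4 left
bin 1: place 8, 2 left
bin 3: place 8, 7 left
bin 4: place 10, 5 left
bin 5: place 14, 1 left
bin 2: place 3, 1 left
bin 3: place 3, 4 left
bin 3: place 4, 0 left
Final bins: [2,3,8] [11,3] [8,3,4] [10] [14].

5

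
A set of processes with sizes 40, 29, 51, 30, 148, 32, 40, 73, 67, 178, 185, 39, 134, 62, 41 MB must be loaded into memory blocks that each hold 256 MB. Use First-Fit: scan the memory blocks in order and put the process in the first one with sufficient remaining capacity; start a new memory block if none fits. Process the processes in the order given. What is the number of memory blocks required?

Put 40 MB in memory block 1; 216 MB remain.
Put 29 MB in memory block 1; 187 MB remain.
Put 51 MB in memory block 1; 136 MB remain.
Put 30 MB in memory block 1; 106 MB remain.
Put 148 MB in memory block 2; 108 MB remain.
Put 32 MB in memory block 1; 74 MB remain.
Put 40 MB in memory block 1; 34 MB remain.
Put 73 MB in memory block 2; 35 MB remain.
Put 67 MB in memory block 3; 189 MB remain.
Put 178 MB in memory block 3; 11 MB remain.
Put 185 MB in memory block 4; 71 MB remain.
Put 39 MB in memory block 4; 32 MB remain.
Put 134 MB in memory block 5; 122 MB remain.
Put 62 MB in memory block 5; 60 MB remain.
Put 41 MB in memory block 5; 19 MB remain.
Final memory blocks: [40,29,51,30,32,40] [148,73] [67,178] [185,39] [134,62,41].

5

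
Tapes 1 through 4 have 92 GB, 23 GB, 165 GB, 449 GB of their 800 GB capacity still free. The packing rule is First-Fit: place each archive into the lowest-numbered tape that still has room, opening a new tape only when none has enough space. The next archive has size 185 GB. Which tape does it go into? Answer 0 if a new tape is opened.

Tapes with room: tape 4 (449 GB).
The first with room is tape 4.

4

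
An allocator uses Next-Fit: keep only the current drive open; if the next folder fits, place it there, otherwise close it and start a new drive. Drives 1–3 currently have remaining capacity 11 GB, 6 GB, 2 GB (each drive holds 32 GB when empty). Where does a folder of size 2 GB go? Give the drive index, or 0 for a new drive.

3

Next-Fit only looks at drive 3, which has 2 GB free.
2 GB fits there.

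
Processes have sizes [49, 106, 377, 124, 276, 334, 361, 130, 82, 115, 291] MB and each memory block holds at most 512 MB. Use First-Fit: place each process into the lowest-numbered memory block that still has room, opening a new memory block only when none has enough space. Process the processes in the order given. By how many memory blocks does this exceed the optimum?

First-Fit: [49,106,124,130,82] [377,115] [276] [334] [361] [291] → 6 memory blocks.
Total size 2245 MB; any packing needs at least ⌈2245/512⌉ = 5 memory blocks.
An optimal packing achieves that bound: [377,130] [361,124] [334,115,49] [291,106,82] [276] → 5 memory blocks.
Excess: 6 − 5 = 1.

1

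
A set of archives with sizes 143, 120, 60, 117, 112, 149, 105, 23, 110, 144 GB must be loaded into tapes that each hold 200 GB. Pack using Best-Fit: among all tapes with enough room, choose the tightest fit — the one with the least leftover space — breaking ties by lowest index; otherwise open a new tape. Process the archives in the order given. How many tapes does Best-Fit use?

8 tapes

143 GB → tape 1 (remaining 57 GB)
120 GB → tape 2 (remaining 80 GB)
60 GB → tape 2 (remaining 20 GB)
117 GB → tape 3 (remaining 83 GB)
112 GB → tape 4 (remaining 88 GB)
149 GB → tape 5 (remaining 51 GB)
105 GB → tape 6 (remaining 95 GB)
23 GB → tape 5 (remaining 28 GB)
110 GB → tape 7 (remaining 90 GB)
144 GB → tape 8 (remaining 56 GB)
Final tapes: [143] [120,60] [117] [112] [149,23] [105] [110] [144].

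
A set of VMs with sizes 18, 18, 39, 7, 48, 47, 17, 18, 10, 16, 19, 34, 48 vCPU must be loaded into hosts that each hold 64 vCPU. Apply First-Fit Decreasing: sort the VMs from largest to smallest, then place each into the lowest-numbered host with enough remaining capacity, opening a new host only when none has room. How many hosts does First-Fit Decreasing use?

Sorted descending: 48, 48, 47, 39, 34, 19, 18, 18, 18, 17, 16, 10, 7.
host 1: place 48 vCPU, 16 vCPU left
host 2: place 48 vCPU, 16 vCPU left
host 3: place 47 vCPU, 17 vCPU left
host 4: place 39 vCPU, 25 vCPU left
host 5: place 34 vCPU, 30 vCPU left
host 4: place 19 vCPU, 6 vCPU left
host 5: place 18 vCPU, 12 vCPU left
host 6: place 18 vCPU, 46 vCPU left
host 6: place 18 vCPU, 28 vCPU left
host 3: place 17 vCPU, 0 vCPU left
host 1: place 16 vCPU, 0 vCPU left
host 2: place 10 vCPU, 6 vCPU left
host 5: place 7 vCPU, 5 vCPU left

6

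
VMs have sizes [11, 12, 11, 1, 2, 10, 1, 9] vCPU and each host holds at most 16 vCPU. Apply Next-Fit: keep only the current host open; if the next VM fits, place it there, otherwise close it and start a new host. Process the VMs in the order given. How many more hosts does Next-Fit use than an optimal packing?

Next-Fit: [11] [12] [11,1,2] [10,1] [9] → 5 hosts.
5 VMs exceed 8 vCPU (half the capacity), and no two of those can share a host, so at least 5 hosts are needed.
So 5 is already optimal.

0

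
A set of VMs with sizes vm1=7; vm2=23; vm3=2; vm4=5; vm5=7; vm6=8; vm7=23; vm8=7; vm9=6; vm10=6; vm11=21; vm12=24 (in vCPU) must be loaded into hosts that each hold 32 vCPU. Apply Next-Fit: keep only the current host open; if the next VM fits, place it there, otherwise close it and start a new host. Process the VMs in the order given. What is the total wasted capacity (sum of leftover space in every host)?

Put vm1 (7 vCPU) in host 1; 25 vCPU remain.
Put vm2 (23 vCPU) in host 1; 2 vCPU remain.
Put vm3 (2 vCPU) in host 1; 0 vCPU remain.
Put vm4 (5 vCPU) in host 2; 27 vCPU remain.
Put vm5 (7 vCPU) in host 2; 20 vCPU remain.
Put vm6 (8 vCPU) in host 2; 12 vCPU remain.
Put vm7 (23 vCPU) in host 3; 9 vCPU remain.
Put vm8 (7 vCPU) in host 3; 2 vCPU remain.
Put vm9 (6 vCPU) in host 4; 26 vCPU remain.
Put vm10 (6 vCPU) in host 4; 20 vCPU remain.
Put vm11 (21 vCPU) in host 5; 11 vCPU remain.
Put vm12 (24 vCPU) in host 6; 8 vCPU remain.
6 hosts × 32 vCPU = 192 vCPU; used 139 vCPU; unused 53 vCPU.

53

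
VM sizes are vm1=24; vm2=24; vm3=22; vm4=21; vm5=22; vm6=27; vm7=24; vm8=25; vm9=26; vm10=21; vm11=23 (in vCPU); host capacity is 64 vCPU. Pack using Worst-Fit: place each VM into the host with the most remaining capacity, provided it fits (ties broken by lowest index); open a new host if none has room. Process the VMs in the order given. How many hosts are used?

6

Put vm1 (24 vCPU) in host 1; 40 vCPU remain.
Put vm2 (24 vCPU) in host 1; 16 vCPU remain.
Put vm3 (22 vCPU) in host 2; 42 vCPU remain.
Put vm4 (21 vCPU) in host 2; 21 vCPU remain.
Put vm5 (22 vCPU) in host 3; 42 vCPU remain.
Put vm6 (27 vCPU) in host 3; 15 vCPU remain.
Put vm7 (24 vCPU) in host 4; 40 vCPU remain.
Put vm8 (25 vCPU) in host 4; 15 vCPU remain.
Put vm9 (26 vCPU) in host 5; 38 vCPU remain.
Put vm10 (21 vCPU) in host 5; 17 vCPU remain.
Put vm11 (23 vCPU) in host 6; 41 vCPU remain.
Final hosts: [24,24] [22,21] [22,27] [24,25] [26,21] [23].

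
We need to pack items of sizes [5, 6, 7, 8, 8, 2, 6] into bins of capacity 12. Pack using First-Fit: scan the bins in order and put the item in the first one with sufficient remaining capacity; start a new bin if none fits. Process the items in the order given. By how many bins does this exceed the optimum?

1

First-Fit: [5,6] [7,2] [8] [8] [6] → 5 bins.
Total size 42; any packing needs at least ⌈42/12⌉ = 4 bins.
An optimal packing achieves that bound: [8,2] [8] [7,5] [6,6] → 4 bins.
Excess: 5 − 4 = 1.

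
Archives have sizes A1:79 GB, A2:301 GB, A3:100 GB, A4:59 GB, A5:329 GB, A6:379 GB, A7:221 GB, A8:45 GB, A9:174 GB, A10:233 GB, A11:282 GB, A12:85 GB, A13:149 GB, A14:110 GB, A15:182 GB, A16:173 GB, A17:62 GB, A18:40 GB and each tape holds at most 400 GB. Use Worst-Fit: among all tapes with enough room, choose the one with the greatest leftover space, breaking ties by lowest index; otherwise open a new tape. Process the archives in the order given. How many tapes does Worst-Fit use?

A1 (79 GB) → tape 1 (remaining 321 GB)
A2 (301 GB) → tape 1 (remaining 20 GB)
A3 (100 GB) → tape 2 (remaining 300 GB)
A4 (59 GB) → tape 2 (remaining 241 GB)
A5 (329 GB) → tape 3 (remaining 71 GB)
A6 (379 GB) → tape 4 (remaining 21 GB)
A7 (221 GB) → tape 2 (remaining 20 GB)
A8 (45 GB) → tape 3 (remaining 26 GB)
A9 (174 GB) → tape 5 (remaining 226 GB)
A10 (233 GB) → tape 6 (remaining 167 GB)
A11 (282 GB) → tape 7 (remaining 118 GB)
A12 (85 GB) → tape 5 (remaining 141 GB)
A13 (149 GB) → tape 6 (remaining 18 GB)
A14 (110 GB) → tape 5 (remaining 31 GB)
A15 (182 GB) → tape 8 (remaining 218 GB)
A16 (173 GB) → tape 8 (remaining 45 GB)
A17 (62 GB) → tape 7 (remaining 56 GB)
A18 (40 GB) → tape 7 (remaining 16 GB)

8 tapes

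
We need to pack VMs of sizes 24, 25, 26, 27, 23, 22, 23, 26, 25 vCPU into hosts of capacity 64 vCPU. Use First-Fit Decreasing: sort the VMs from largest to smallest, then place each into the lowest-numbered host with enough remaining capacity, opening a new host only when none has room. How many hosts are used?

Sorted descending: 27, 26, 26, 25, 25, 24, 23, 23, 22.
Put 27 vCPU in host 1; 37 vCPU remain.
Put 26 vCPU in host 1; 11 vCPU remain.
Put 26 vCPU in host 2; 38 vCPU remain.
Put 25 vCPU in host 2; 13 vCPU remain.
Put 25 vCPU in host 3; 39 vCPU remain.
Put 24 vCPU in host 3; 15 vCPU remain.
Put 23 vCPU in host 4; 41 vCPU remain.
Put 23 vCPU in host 4; 18 vCPU remain.
Put 22 vCPU in host 5; 42 vCPU remain.

5 hosts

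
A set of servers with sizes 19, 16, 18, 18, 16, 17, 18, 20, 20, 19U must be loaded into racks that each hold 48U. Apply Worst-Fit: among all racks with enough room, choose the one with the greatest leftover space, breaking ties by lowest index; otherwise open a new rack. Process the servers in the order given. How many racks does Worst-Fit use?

5

rack 1: place 19U, 29U left
rack 1: place 16U, 13U left
rack 2: place 18U, 30U left
rack 2: place 18U, 12U left
rack 3: place 16U, 32U left
rack 3: place 17U, 15U left
rack 4: place 18U, 30U left
rack 4: place 20U, 10U left
rack 5: place 20U, 28U left
rack 5: place 19U, 9U left
Final racks: [19,16] [18,18] [16,17] [18,20] [20,19].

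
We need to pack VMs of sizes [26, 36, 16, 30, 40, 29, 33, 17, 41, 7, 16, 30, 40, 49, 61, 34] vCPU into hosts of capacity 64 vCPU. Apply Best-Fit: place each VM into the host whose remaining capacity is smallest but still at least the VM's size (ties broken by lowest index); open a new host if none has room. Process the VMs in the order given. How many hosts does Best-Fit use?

Put 26 vCPU in host 1; 38 vCPU remain.
Put 36 vCPU in host 1; 2 vCPU remain.
Put 16 vCPU in host 2; 48 vCPU remain.
Put 30 vCPU in host 2; 18 vCPU remain.
Put 40 vCPU in host 3; 24 vCPU remain.
Put 29 vCPU in host 4; 35 vCPU remain.
Put 33 vCPU in host 4; 2 vCPU remain.
Put 17 vCPU in host 2; 1 vCPU remain.
Put 41 vCPU in host 5; 23 vCPU remain.
Put 7 vCPU in host 5; 16 vCPU remain.
Put 16 vCPU in host 5; 0 vCPU remain.
Put 30 vCPU in host 6; 34 vCPU remain.
Put 40 vCPU in host 7; 24 vCPU remain.
Put 49 vCPU in host 8; 15 vCPU remain.
Put 61 vCPU in host 9; 3 vCPU remain.
Put 34 vCPU in host 6; 0 vCPU remain.
Final hosts: [26,36] [16,30,17] [40] [29,33] [41,7,16] [30,34] [40] [49] [61].

9 hosts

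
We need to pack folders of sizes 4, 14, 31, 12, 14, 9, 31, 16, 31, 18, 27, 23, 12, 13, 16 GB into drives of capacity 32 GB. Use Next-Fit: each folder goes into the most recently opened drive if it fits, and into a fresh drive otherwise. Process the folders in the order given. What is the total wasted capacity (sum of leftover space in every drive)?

drive 1: place 4 GB, 28 GB left
drive 1: place 14 GB, 14 GB left
drive 2: place 31 GB, 1 GB left
drive 3: place 12 GB, 20 GB left
drive 3: place 14 GB, 6 GB left
drive 4: place 9 GB, 23 GB left
drive 5: place 31 GB, 1 GB left
drive 6: place 16 GB, 16 GB left
drive 7: place 31 GB, 1 GB left
drive 8: place 18 GB, 14 GB left
drive 9: place 27 GB, 5 GB left
drive 10: place 23 GB, 9 GB left
drive 11: place 12 GB, 20 GB left
drive 11: place 13 GB, 7 GB left
drive 12: place 16 GB, 16 GB left
12 drives × 32 GB = 384 GB; used 271 GB; unused 113 GB.

113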